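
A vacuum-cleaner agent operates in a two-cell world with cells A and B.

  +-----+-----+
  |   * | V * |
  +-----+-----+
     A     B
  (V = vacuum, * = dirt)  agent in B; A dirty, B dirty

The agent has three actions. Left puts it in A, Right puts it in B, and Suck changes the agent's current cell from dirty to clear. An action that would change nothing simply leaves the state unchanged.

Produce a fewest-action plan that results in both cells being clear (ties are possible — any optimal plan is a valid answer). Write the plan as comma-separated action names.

1) do Suck; now in B — A dirty, B clear
2) do Left; now in A — A dirty, B clear
3) do Suck; now in A — A clear, B clear
min 3: Suck B + move + Suck A

Suck, Left, Suck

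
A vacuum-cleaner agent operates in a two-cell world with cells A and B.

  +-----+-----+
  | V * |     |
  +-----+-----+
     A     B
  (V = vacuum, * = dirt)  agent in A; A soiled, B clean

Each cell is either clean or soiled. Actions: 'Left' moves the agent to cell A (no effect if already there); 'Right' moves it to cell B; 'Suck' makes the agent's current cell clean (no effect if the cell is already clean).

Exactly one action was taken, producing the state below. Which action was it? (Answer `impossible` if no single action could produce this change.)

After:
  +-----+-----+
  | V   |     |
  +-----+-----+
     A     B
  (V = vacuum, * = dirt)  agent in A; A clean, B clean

Suck

try  Left: (A; A:soiled, B:clean)
try Right: (B; A:soiled, B:clean)
try  Suck: (A; A:clean, B:clean)  ← match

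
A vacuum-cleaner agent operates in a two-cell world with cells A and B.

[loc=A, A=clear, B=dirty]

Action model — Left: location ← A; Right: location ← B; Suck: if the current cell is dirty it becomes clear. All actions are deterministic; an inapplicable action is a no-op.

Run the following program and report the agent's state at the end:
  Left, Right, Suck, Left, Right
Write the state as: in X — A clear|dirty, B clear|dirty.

in B — A clear, B clear

1) do Left; now in A — A clear, B dirty
2) do Right; now in B — A clear, B dirty
3) do Suck; now in B — A clear, B clear
4) do Left; now in A — A clear, B clear
5) do Right; now in B — A clear, B clear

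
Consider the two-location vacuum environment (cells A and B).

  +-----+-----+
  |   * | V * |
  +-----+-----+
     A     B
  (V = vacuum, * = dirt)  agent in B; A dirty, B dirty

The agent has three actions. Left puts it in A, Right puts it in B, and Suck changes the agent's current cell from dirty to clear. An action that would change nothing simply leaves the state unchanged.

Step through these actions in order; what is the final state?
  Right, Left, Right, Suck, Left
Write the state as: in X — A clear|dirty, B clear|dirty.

in A — A dirty, B clear

1) do Right; now in B — A dirty, B dirty
2) do Left; now in A — A dirty, B dirty
3) do Right; now in B — A dirty, B dirty
4) do Suck; now in B — A dirty, B clear
5) do Left; now in A — A dirty, B clear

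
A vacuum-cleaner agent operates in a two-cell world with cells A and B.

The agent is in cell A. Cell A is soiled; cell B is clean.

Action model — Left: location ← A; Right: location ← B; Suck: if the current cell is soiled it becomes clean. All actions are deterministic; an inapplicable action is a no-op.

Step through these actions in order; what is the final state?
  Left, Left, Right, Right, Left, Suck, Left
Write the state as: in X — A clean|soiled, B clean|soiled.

in A — A clean, B clean

[1] after Left: in A — A soiled, B clean
[2] after Left: in A — A soiled, B clean
[3] after Right: in B — A soiled, B clean
[4] after Right: in B — A soiled, B clean
[5] after Left: in A — A soiled, B clean
[6] after Suck: in A — A clean, B clean
[7] after Left: in A — A clean, B clean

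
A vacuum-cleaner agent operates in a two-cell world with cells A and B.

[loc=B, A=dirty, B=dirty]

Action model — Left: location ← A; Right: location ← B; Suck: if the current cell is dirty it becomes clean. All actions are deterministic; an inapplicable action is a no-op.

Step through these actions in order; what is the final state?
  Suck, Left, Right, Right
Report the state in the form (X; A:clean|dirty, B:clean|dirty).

1. Suck → (B; A:dirty, B:clean)
2. Left → (A; A:dirty, B:clean)
3. Right → (B; A:dirty, B:clean)
4. Right → (B; A:dirty, B:clean)

(B; A:dirty, B:clean)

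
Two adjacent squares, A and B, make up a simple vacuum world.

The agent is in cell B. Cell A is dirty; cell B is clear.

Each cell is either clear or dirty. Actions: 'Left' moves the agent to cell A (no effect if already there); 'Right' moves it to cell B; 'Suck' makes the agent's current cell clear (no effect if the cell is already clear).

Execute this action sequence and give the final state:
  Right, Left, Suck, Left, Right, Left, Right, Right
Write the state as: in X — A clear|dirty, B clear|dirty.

in B — A clear, B clear

Right (#1): in B — A dirty, B clear
Left (#2): in A — A dirty, B clear
Suck (#3): in A — A clear, B clear
Left (#4): in A — A clear, B clear
Right (#5): in B — A clear, B clear
Left (#6): in A — A clear, B clear
Right (#7): in B — A clear, B clear
Right (#8): in B — A clear, B clear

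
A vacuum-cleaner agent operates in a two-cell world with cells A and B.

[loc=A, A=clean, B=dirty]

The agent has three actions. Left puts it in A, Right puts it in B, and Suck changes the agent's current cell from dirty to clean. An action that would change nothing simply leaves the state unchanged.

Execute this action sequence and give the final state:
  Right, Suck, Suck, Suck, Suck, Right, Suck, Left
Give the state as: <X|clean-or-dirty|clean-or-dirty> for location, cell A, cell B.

1. Right → <B|clean|dirty>
2. Suck → <B|clean|clean>
3. Suck → <B|clean|clean>
4. Suck → <B|clean|clean>
5. Suck → <B|clean|clean>
6. Right → <B|clean|clean>
7. Suck → <B|clean|clean>
8. Left → <A|clean|clean>

<A|clean|clean>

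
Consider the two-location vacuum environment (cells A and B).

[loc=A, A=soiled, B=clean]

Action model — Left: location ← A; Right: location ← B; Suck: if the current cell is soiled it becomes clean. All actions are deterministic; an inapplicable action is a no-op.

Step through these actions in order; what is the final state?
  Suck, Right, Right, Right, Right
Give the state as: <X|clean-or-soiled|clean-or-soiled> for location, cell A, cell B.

t=1 Suck ⇒ <A|clean|clean>
t=2 Right ⇒ <B|clean|clean>
t=3 Right ⇒ <B|clean|clean>
t=4 Right ⇒ <B|clean|clean>
t=5 Right ⇒ <B|clean|clean>

<B|clean|clean>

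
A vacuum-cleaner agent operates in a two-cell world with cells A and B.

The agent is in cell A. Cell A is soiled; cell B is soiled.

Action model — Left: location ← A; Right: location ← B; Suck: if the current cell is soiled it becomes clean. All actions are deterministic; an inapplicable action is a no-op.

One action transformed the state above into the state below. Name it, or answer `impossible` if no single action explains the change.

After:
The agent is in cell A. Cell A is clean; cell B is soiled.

try  Left: <A|soiled|soiled>
try Right: <B|soiled|soiled>
try  Suck: <A|clean|soiled>  ← match

Suck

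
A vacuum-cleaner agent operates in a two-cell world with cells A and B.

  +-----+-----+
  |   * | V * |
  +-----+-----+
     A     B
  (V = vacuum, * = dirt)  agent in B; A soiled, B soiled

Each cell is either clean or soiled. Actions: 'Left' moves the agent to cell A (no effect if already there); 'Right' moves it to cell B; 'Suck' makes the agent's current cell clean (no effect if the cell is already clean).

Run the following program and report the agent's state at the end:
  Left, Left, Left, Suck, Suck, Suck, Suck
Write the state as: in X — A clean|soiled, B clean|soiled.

in A — A clean, B soiled

step 1/7 (Left): in A — A soiled, B soiled
step 2/7 (Left): in A — A soiled, B soiled
step 3/7 (Left): in A — A soiled, B soiled
step 4/7 (Suck): in A — A clean, B soiled
step 5/7 (Suck): in A — A clean, B soiled
step 6/7 (Suck): in A — A clean, B soiled
step 7/7 (Suck): in A — A clean, B soiled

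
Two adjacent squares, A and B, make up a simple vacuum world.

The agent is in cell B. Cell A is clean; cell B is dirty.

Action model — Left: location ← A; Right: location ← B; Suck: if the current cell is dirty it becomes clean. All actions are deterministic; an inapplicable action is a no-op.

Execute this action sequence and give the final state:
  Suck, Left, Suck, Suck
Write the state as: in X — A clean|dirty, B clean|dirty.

[1] after Suck: in B — A clean, B clean
[2] after Left: in A — A clean, B clean
[3] after Suck: in A — A clean, B clean
[4] after Suck: in A — A clean, B clean

in A — A clean, B clean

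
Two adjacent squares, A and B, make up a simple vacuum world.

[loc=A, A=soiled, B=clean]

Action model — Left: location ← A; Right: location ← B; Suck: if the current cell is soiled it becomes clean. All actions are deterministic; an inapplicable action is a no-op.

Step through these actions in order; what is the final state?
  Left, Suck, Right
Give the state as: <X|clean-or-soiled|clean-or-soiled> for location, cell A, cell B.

<B|clean|clean>

1. Left → <A|soiled|clean>
2. Suck → <A|clean|clean>
3. Right → <B|clean|clean>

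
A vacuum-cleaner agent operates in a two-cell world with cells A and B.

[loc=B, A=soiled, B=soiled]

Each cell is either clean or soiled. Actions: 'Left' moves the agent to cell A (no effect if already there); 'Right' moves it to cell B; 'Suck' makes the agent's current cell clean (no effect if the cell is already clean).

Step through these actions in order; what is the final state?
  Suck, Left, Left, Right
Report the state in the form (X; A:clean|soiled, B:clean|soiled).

[1] after Suck: (B; A:soiled, B:clean)
[2] after Left: (A; A:soiled, B:clean)
[3] after Left: (A; A:soiled, B:clean)
[4] after Right: (B; A:soiled, B:clean)

(B; A:soiled, B:clean)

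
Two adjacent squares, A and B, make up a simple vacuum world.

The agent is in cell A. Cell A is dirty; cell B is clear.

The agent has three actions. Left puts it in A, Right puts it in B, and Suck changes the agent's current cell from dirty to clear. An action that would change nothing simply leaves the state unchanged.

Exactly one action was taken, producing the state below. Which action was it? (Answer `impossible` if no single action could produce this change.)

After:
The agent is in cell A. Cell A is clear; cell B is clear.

Suck

try  Left: <A|dirty|clear>
try Right: <B|dirty|clear>
try  Suck: <A|clear|clear>  ← match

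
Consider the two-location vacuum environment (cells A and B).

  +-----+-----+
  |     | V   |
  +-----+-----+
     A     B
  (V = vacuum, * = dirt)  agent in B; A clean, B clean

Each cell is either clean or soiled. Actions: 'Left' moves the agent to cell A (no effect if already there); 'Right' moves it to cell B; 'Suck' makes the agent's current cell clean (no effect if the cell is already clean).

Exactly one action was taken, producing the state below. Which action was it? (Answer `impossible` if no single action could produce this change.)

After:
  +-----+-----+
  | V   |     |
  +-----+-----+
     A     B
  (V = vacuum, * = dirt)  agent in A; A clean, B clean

Left

try  Left: loc=A A=clean B=clean  ← match
try Right: loc=B A=clean B=clean
try  Suck: loc=B A=clean B=clean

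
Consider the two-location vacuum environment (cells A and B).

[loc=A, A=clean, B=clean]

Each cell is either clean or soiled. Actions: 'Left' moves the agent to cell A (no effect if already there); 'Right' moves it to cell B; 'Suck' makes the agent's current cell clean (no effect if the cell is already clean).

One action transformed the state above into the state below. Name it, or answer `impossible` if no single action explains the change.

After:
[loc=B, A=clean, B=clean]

Right

try  Left: loc=A A=clean B=clean
try Right: loc=B A=clean B=clean  ← match
try  Suck: loc=A A=clean B=clean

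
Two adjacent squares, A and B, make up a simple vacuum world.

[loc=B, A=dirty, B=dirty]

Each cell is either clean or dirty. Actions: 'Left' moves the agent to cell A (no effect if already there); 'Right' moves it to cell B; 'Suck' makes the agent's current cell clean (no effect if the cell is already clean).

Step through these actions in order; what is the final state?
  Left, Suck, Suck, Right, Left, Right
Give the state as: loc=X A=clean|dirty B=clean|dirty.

loc=B A=clean B=dirty

1) do Left; now loc=A A=dirty B=dirty
2) do Suck; now loc=A A=clean B=dirty
3) do Suck; now loc=A A=clean B=dirty
4) do Right; now loc=B A=clean B=dirty
5) do Left; now loc=A A=clean B=dirty
6) do Right; now loc=B A=clean B=dirty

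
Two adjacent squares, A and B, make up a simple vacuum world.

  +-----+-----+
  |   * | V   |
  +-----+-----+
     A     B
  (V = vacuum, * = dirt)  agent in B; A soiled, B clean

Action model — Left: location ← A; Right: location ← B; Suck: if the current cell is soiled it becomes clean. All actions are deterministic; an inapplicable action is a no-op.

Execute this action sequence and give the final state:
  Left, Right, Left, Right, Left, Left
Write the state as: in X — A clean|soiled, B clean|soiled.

1. Left → in A — A soiled, B clean
2. Right → in B — A soiled, B clean
3. Left → in A — A soiled, B clean
4. Right → in B — A soiled, B clean
5. Left → in A — A soiled, B clean
6. Left → in A — A soiled, B clean

in A — A soiled, B clean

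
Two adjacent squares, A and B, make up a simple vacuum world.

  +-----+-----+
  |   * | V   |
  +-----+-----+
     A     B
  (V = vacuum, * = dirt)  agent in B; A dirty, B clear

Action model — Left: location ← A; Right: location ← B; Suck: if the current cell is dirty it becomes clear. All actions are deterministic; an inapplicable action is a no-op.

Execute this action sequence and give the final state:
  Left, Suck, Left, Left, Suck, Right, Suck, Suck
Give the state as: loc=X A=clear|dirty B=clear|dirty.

loc=B A=clear B=clear

t=1 Left ⇒ loc=A A=dirty B=clear
t=2 Suck ⇒ loc=A A=clear B=clear
t=3 Left ⇒ loc=A A=clear B=clear
t=4 Left ⇒ loc=A A=clear B=clear
t=5 Suck ⇒ loc=A A=clear B=clear
t=6 Right ⇒ loc=B A=clear B=clear
t=7 Suck ⇒ loc=B A=clear B=clear
t=8 Suck ⇒ loc=B A=clear B=clear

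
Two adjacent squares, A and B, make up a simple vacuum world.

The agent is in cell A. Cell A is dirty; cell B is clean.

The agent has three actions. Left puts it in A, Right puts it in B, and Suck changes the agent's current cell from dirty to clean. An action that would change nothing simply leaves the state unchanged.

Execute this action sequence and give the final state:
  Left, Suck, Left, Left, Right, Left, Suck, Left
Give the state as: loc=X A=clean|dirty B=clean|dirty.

t=1 Left ⇒ loc=A A=dirty B=clean
t=2 Suck ⇒ loc=A A=clean B=clean
t=3 Left ⇒ loc=A A=clean B=clean
t=4 Left ⇒ loc=A A=clean B=clean
t=5 Right ⇒ loc=B A=clean B=clean
t=6 Left ⇒ loc=A A=clean B=clean
t=7 Suck ⇒ loc=A A=clean B=clean
t=8 Left ⇒ loc=A A=clean B=clean

loc=A A=clean B=clean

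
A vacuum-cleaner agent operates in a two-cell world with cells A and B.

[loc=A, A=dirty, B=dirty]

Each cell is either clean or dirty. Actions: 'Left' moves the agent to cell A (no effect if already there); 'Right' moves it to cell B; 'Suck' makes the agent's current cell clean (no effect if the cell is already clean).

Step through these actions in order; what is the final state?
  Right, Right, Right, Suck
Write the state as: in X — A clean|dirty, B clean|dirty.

in B — A dirty, B clean

step 1/4 (Right): in B — A dirty, B dirty
step 2/4 (Right): in B — A dirty, B dirty
step 3/4 (Right): in B — A dirty, B dirty
step 4/4 (Suck): in B — A dirty, B clean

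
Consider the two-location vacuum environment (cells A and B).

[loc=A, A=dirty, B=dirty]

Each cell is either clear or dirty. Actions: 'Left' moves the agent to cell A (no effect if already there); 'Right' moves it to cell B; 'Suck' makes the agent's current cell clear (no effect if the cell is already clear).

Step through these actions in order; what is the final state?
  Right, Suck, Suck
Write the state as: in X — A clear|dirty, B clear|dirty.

in B — A dirty, B clear

[1] after Right: in B — A dirty, B dirty
[2] after Suck: in B — A dirty, B clear
[3] after Suck: in B — A dirty, B clear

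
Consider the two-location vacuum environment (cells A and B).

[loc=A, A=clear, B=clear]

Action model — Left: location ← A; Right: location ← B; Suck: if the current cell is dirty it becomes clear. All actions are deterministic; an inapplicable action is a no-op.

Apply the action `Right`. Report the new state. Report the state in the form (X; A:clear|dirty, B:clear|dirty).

(B; A:clear, B:clear)

start: (A; A:clear, B:clear)
step 1/1 (Right): (B; A:clear, B:clear)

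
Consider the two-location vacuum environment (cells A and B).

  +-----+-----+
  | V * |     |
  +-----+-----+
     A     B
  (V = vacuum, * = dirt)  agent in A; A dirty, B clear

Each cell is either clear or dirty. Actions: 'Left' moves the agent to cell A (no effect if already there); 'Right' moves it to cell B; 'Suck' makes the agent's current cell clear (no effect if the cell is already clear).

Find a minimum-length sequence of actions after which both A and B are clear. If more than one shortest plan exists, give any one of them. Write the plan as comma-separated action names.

[1] after Suck: (A; A:clear, B:clear)
min 1: A is dirty, one Suck

Suck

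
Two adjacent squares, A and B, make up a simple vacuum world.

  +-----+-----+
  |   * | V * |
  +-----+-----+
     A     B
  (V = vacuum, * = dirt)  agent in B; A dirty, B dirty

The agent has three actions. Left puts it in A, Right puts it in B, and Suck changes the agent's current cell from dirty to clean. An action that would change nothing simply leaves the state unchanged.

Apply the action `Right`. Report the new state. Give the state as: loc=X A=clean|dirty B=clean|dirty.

loc=B A=dirty B=dirty

start: loc=B A=dirty B=dirty
[1] after Right: loc=B A=dirty B=dirty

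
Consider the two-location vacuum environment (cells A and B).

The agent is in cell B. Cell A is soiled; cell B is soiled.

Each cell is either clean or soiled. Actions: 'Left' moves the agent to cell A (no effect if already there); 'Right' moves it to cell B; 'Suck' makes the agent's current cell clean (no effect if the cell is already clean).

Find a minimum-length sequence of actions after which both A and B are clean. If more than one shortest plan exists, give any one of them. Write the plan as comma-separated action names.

Suck, Left, Suck

step 1/3 (Suck): (B; A:soiled, B:clean)
step 2/3 (Left): (A; A:soiled, B:clean)
step 3/3 (Suck): (A; A:clean, B:clean)
min 3: Suck B + move + Suck A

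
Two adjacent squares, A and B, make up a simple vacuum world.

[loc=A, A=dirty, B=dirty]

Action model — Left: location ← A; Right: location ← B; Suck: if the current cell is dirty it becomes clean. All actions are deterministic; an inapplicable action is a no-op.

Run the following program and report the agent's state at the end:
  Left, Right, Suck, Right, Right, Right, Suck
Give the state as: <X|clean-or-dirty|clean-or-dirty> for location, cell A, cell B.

1. Left → <A|dirty|dirty>
2. Right → <B|dirty|dirty>
3. Suck → <B|dirty|clean>
4. Right → <B|dirty|clean>
5. Right → <B|dirty|clean>
6. Right → <B|dirty|clean>
7. Suck → <B|dirty|clean>

<B|dirty|clean>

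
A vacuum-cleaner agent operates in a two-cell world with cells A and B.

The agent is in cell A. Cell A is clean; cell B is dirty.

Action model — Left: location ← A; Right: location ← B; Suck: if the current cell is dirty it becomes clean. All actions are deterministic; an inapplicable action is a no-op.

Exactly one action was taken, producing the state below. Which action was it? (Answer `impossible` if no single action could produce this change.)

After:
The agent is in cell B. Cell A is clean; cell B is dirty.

try  Left: (A; A:clean, B:dirty)
try Right: (B; A:clean, B:dirty)  ← match
try  Suck: (A; A:clean, B:dirty)

Right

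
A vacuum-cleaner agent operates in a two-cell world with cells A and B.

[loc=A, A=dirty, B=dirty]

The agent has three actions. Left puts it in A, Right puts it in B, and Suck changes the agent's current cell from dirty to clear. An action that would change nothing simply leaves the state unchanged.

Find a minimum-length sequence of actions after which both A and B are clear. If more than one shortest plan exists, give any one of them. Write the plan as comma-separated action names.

Suck, Right, Suck

[1] after Suck: <A|clear|dirty>
[2] after Right: <B|clear|dirty>
[3] after Suck: <B|clear|clear>
min 3: Suck A + move + Suck B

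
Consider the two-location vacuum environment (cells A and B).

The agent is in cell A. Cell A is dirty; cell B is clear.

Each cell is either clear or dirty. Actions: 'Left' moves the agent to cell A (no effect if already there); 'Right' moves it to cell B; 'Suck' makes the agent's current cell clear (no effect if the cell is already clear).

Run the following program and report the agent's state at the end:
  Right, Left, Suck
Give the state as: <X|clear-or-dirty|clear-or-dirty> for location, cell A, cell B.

<A|clear|clear>

[1] after Right: <B|dirty|clear>
[2] after Left: <A|dirty|clear>
[3] after Suck: <A|clear|clear>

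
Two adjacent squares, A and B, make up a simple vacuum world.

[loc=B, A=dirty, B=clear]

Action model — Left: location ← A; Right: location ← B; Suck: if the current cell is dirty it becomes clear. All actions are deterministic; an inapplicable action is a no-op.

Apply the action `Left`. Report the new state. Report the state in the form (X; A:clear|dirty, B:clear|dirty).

(A; A:dirty, B:clear)

start: (B; A:dirty, B:clear)
[1] after Left: (A; A:dirty, B:clear)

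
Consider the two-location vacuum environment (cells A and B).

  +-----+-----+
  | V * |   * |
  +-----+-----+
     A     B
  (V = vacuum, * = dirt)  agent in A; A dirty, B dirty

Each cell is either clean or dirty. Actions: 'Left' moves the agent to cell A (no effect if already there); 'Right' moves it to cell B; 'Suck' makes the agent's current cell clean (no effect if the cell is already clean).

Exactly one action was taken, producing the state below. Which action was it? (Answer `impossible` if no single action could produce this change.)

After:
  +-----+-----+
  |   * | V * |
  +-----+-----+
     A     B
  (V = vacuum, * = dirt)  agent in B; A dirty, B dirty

try  Left: loc=A A=dirty B=dirty
try Right: loc=B A=dirty B=dirty  ← match
try  Suck: loc=A A=clean B=dirty

Right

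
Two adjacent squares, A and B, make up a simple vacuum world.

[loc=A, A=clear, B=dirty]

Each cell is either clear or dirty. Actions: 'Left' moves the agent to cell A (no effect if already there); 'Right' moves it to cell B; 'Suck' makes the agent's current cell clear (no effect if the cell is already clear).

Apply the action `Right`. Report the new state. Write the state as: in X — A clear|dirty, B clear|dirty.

start: in A — A clear, B dirty
[1] after Right: in B — A clear, B dirty

in B — A clear, B dirty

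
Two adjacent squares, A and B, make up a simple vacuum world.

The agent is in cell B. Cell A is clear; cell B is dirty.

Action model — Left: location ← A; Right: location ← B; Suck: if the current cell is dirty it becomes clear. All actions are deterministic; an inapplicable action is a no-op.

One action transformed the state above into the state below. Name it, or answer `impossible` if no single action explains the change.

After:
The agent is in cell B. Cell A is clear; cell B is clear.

try  Left: (A; A:clear, B:dirty)
try Right: (B; A:clear, B:dirty)
try  Suck: (B; A:clear, B:clear)  ← match

Suck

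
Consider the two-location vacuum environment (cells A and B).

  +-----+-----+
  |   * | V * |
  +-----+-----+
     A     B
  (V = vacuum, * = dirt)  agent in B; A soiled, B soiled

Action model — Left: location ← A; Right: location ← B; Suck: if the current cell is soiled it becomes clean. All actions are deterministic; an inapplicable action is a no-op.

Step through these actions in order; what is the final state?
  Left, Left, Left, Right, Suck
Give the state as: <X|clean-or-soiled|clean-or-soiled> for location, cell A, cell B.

[1] after Left: <A|soiled|soiled>
[2] after Left: <A|soiled|soiled>
[3] after Left: <A|soiled|soiled>
[4] after Right: <B|soiled|soiled>
[5] after Suck: <B|soiled|clean>

<B|soiled|clean>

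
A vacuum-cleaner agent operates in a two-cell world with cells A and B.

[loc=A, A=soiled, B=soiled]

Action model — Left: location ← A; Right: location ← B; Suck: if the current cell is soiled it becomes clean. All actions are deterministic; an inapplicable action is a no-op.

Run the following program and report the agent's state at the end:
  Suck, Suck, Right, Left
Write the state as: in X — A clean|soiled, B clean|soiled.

[1] after Suck: in A — A clean, B soiled
[2] after Suck: in A — A clean, B soiled
[3] after Right: in B — A clean, B soiled
[4] after Left: in A — A clean, B soiled

in A — A clean, B soiled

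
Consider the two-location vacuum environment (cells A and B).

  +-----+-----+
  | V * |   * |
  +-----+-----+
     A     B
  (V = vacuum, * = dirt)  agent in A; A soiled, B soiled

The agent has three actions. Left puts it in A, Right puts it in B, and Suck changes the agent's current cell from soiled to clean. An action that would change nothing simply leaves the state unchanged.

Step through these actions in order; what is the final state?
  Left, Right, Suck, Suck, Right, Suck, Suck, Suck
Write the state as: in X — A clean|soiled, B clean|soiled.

in B — A soiled, B clean

[1] after Left: in A — A soiled, B soiled
[2] after Right: in B — A soiled, B soiled
[3] after Suck: in B — A soiled, B clean
[4] after Suck: in B — A soiled, B clean
[5] after Right: in B — A soiled, B clean
[6] after Suck: in B — A soiled, B clean
[7] after Suck: in B — A soiled, B clean
[8] after Suck: in B — A soiled, B clean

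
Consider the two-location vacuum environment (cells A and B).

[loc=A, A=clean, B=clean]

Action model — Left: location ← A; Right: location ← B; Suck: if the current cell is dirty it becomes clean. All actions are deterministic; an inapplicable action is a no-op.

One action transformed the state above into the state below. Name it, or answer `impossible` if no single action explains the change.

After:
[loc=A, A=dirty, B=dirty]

impossible

try  Left: <A|clean|clean>
try Right: <B|clean|clean>
try  Suck: <A|clean|clean>
no single action produces the after-state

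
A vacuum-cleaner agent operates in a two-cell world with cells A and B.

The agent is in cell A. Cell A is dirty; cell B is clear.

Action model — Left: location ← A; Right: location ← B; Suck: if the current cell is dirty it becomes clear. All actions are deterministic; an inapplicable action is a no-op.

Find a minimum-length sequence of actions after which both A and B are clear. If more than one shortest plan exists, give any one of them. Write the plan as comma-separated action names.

step 1/1 (Suck): (A; A:clear, B:clear)
min 1: A is dirty, one Suck

Suck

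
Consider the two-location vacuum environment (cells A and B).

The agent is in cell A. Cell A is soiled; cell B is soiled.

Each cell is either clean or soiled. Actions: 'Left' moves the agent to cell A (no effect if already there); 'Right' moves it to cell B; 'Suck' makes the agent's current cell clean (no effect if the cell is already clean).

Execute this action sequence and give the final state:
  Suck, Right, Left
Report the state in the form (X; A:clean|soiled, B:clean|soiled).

(A; A:clean, B:soiled)

1. Suck → (A; A:clean, B:soiled)
2. Right → (B; A:clean, B:soiled)
3. Left → (A; A:clean, B:soiled)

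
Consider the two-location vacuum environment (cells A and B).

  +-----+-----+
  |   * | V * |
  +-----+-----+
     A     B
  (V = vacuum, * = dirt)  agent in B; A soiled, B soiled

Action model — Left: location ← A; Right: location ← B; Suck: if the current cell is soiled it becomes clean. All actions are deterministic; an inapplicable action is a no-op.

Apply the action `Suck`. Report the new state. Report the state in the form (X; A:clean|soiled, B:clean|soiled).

start: (B; A:soiled, B:soiled)
[1] after Suck: (B; A:soiled, B:clean)

(B; A:soiled, B:clean)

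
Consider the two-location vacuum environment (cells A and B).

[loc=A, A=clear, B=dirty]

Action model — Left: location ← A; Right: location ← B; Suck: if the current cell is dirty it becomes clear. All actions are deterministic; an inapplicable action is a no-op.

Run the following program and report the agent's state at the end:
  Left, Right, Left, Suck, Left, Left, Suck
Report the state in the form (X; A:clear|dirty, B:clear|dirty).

step 1/7 (Left): (A; A:clear, B:dirty)
step 2/7 (Right): (B; A:clear, B:dirty)
step 3/7 (Left): (A; A:clear, B:dirty)
step 4/7 (Suck): (A; A:clear, B:dirty)
step 5/7 (Left): (A; A:clear, B:dirty)
step 6/7 (Left): (A; A:clear, B:dirty)
step 7/7 (Suck): (A; A:clear, B:dirty)

(A; A:clear, B:dirty)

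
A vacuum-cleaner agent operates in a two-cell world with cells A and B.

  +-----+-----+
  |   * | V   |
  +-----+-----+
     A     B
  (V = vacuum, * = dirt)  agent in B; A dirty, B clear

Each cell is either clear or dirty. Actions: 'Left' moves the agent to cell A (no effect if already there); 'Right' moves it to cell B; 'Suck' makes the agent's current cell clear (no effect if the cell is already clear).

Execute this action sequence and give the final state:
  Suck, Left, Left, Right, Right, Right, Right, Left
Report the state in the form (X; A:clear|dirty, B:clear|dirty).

(A; A:dirty, B:clear)

1) do Suck; now (B; A:dirty, B:clear)
2) do Left; now (A; A:dirty, B:clear)
3) do Left; now (A; A:dirty, B:clear)
4) do Right; now (B; A:dirty, B:clear)
5) do Right; now (B; A:dirty, B:clear)
6) do Right; now (B; A:dirty, B:clear)
7) do Right; now (B; A:dirty, B:clear)
8) do Left; now (A; A:dirty, B:clear)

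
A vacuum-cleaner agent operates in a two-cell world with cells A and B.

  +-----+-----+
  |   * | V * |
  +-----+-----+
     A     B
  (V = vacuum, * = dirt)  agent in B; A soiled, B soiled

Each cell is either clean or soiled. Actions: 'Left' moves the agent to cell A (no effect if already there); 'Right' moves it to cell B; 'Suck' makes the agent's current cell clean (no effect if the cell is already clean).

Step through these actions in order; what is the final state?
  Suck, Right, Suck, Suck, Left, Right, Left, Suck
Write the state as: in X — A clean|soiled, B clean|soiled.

in A — A clean, B clean

1. Suck → in B — A soiled, B clean
2. Right → in B — A soiled, B clean
3. Suck → in B — A soiled, B clean
4. Suck → in B — A soiled, B clean
5. Left → in A — A soiled, B clean
6. Right → in B — A soiled, B clean
7. Left → in A — A soiled, B clean
8. Suck → in A — A clean, B clean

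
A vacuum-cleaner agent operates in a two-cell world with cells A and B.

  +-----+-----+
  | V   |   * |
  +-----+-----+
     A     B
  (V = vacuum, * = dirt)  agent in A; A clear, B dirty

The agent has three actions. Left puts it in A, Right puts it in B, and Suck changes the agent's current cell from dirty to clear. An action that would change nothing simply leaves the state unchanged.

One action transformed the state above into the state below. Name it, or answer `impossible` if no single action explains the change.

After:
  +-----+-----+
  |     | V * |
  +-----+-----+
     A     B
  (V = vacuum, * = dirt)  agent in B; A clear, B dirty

Right

try  Left: in A — A clear, B dirty
try Right: in B — A clear, B dirty  ← match
try  Suck: in A — A clear, B dirty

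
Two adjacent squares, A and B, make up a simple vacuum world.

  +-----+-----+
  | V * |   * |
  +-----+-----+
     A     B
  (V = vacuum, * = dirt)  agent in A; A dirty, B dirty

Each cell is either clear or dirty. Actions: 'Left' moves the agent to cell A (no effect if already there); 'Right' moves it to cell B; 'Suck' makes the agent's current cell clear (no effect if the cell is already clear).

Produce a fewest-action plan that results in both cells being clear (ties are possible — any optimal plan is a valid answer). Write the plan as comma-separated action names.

1. Suck → (A; A:clear, B:dirty)
2. Right → (B; A:clear, B:dirty)
3. Suck → (B; A:clear, B:clear)
min 3: Suck A + move + Suck B

Suck, Right, Suck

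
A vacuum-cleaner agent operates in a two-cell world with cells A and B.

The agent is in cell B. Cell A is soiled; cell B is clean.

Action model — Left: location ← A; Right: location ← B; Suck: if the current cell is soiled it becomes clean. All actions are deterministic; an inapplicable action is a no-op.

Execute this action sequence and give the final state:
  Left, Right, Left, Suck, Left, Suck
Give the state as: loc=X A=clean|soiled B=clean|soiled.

[1] after Left: loc=A A=soiled B=clean
[2] after Right: loc=B A=soiled B=clean
[3] after Left: loc=A A=soiled B=clean
[4] after Suck: loc=A A=clean B=clean
[5] after Left: loc=A A=clean B=clean
[6] after Suck: loc=A A=clean B=clean

loc=A A=clean B=clean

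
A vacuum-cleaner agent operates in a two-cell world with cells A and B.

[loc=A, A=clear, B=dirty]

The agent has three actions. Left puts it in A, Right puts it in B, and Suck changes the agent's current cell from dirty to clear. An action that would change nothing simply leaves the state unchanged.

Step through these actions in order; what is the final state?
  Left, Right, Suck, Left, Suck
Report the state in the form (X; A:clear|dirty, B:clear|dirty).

(A; A:clear, B:clear)

[1] after Left: (A; A:clear, B:dirty)
[2] after Right: (B; A:clear, B:dirty)
[3] after Suck: (B; A:clear, B:clear)
[4] after Left: (A; A:clear, B:clear)
[5] after Suck: (A; A:clear, B:clear)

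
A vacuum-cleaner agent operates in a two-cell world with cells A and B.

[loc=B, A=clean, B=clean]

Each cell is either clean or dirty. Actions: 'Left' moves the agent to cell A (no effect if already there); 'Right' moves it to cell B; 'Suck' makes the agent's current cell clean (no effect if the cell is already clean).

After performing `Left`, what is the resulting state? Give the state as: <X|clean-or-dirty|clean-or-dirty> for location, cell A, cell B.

start: <B|clean|clean>
Left (#1): <A|clean|clean>

<A|clean|clean>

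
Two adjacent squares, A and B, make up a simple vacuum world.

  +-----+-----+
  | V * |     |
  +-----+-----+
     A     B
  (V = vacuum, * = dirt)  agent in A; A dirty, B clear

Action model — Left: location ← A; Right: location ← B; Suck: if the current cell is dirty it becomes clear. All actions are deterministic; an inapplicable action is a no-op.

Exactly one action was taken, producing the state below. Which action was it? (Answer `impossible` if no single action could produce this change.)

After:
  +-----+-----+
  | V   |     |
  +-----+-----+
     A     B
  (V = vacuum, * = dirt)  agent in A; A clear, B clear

Suck

try  Left: in A — A dirty, B clear
try Right: in B — A dirty, B clear
try  Suck: in A — A clear, B clear  ← match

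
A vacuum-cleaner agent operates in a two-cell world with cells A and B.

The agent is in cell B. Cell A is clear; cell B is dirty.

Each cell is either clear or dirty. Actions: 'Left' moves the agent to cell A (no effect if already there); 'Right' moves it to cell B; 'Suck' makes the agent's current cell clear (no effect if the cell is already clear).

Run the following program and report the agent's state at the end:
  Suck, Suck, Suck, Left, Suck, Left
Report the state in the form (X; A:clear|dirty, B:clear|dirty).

t=1 Suck ⇒ (B; A:clear, B:clear)
t=2 Suck ⇒ (B; A:clear, B:clear)
t=3 Suck ⇒ (B; A:clear, B:clear)
t=4 Left ⇒ (A; A:clear, B:clear)
t=5 Suck ⇒ (A; A:clear, B:clear)
t=6 Left ⇒ (A; A:clear, B:clear)

(A; A:clear, B:clear)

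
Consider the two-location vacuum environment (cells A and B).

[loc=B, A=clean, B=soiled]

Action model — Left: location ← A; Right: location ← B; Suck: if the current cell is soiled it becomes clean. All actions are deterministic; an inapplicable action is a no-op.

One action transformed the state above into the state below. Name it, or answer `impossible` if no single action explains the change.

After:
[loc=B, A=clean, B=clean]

try  Left: in A — A clean, B soiled
try Right: in B — A clean, B soiled
try  Suck: in B — A clean, B clean  ← match

Suck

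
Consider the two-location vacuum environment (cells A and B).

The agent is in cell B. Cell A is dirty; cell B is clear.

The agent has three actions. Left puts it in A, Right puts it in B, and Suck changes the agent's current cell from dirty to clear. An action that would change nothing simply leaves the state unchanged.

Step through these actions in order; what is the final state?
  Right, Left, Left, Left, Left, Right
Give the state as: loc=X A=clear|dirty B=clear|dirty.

loc=B A=dirty B=clear

[1] after Right: loc=B A=dirty B=clear
[2] after Left: loc=A A=dirty B=clear
[3] after Left: loc=A A=dirty B=clear
[4] after Left: loc=A A=dirty B=clear
[5] after Left: loc=A A=dirty B=clear
[6] after Right: loc=B A=dirty B=clear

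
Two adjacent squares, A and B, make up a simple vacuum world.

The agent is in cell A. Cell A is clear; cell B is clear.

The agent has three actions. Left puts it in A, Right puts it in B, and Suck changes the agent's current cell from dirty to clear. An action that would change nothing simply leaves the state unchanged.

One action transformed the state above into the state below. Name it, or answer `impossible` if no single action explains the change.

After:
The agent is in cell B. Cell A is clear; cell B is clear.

try  Left: in A — A clear, B clear
try Right: in B — A clear, B clear  ← match
try  Suck: in A — A clear, B clear

Right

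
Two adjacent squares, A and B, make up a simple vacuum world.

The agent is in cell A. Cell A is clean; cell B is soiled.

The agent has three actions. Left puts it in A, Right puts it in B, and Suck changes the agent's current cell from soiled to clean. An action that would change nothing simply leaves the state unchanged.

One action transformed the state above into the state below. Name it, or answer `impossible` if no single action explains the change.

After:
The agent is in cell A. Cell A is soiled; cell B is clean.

impossible

try  Left: in A — A clean, B soiled
try Right: in B — A clean, B soiled
try  Suck: in A — A clean, B soiled
no single action produces the after-state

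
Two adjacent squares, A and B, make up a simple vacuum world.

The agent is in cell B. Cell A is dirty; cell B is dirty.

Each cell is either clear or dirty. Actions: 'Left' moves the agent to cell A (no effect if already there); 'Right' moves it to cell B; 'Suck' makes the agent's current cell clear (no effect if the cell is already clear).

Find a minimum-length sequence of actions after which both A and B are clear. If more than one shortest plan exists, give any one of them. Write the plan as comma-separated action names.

Suck, Left, Suck

1. Suck → in B — A dirty, B clear
2. Left → in A — A dirty, B clear
3. Suck → in A — A clear, B clear
min 3: Suck B + move + Suck A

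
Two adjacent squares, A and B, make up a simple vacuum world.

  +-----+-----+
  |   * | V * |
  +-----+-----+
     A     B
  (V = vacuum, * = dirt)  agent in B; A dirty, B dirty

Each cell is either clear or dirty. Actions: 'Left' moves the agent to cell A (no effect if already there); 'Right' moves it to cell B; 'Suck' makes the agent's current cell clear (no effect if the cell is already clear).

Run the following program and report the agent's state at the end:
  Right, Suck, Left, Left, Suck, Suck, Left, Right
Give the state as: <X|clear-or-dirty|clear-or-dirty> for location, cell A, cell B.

step 1/8 (Right): <B|dirty|dirty>
step 2/8 (Suck): <B|dirty|clear>
step 3/8 (Left): <A|dirty|clear>
step 4/8 (Left): <A|dirty|clear>
step 5/8 (Suck): <A|clear|clear>
step 6/8 (Suck): <A|clear|clear>
step 7/8 (Left): <A|clear|clear>
step 8/8 (Right): <B|clear|clear>

<B|clear|clear>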